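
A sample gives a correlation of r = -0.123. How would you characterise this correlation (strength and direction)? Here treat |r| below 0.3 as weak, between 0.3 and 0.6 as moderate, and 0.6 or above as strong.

r = -0.123 < 0 so the relationship is negative.
|r| = 0.123, which falls in the weak range.

weak negative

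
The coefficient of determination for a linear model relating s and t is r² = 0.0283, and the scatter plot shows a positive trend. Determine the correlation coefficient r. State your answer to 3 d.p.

0.168

|r| = √0.0283 = 0.168
The association is positive, so r = 0.168.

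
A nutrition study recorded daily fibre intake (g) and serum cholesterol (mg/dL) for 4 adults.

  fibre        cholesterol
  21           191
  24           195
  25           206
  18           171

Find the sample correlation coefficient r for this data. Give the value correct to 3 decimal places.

0.959

n = 4, Σx = 88, Σy = 763, Σx² = 1966, Σy² = 146183, Σxy = 16919
nΣxy − ΣxΣy = 67676 − 67144 = 532
nΣx² − (Σx)² = 7864 − 7744 = 120; nΣy² − (Σy)² = 584732 − 582169 = 2563
r = 532 / √(120 × 2563) = 532 / 554.5809 ≈ 0.959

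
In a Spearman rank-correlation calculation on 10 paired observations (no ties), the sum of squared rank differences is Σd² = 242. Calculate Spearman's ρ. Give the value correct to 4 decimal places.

-0.4667

ρ = 1 − 6Σd² / [n(n²−1)] = 1 − 6×242 / (10×99)
  = 1 − 1452/990 = 1 − 1.46667 ≈ -0.4667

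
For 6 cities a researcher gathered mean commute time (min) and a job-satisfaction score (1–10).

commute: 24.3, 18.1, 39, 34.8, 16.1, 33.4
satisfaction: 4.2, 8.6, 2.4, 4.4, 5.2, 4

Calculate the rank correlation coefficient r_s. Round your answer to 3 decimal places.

Rank commute: 3, 2, 6, 5, 1, 4
Rank satisfaction: 3, 6, 1, 4, 5, 2
d = rank(commute) − rank(satisfaction): 0, -4, 5, 1, -4, 2; Σd² = 62
ρ = 1 − 6Σd² / [n(n²−1)] = 1 − 6×62 / (6×35) = 1 − 372/210 ≈ -0.771

-0.771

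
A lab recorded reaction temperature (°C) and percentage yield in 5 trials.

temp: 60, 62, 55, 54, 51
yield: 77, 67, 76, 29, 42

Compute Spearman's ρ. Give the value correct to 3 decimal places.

0.600

Rank temp: 4, 5, 3, 2, 1
Rank yield: 5, 3, 4, 1, 2
d = rank(temp) − rank(yield): -1, 2, -1, 1, -1; Σd² = 8
ρ = 1 − 6Σd² / [n(n²−1)] = 1 − 6×8 / (5×24) = 1 − 48/120 ≈ 0.600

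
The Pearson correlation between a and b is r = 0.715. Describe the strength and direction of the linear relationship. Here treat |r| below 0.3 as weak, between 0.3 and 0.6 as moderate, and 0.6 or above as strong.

strong positive

r = 0.715 > 0 so the relationship is positive.
|r| = 0.715, which falls in the strong range.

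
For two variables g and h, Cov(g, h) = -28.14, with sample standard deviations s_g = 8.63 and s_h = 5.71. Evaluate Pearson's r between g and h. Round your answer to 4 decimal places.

-0.5711

r = Cov(g,h) / (s_g · s_h) = -28.14 / (8.63 × 5.71)
  = -28.14 / 49.2773 ≈ -0.5711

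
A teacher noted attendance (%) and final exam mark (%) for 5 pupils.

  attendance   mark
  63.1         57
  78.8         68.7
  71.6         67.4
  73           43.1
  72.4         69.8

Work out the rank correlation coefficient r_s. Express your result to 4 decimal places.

0.2000

Rank attendance: 1, 5, 2, 4, 3
Rank mark: 2, 4, 3, 1, 5
d = rank(attendance) − rank(mark): -1, 1, -1, 3, -2; Σd² = 16
ρ = 1 − 6Σd² / [n(n²−1)] = 1 − 6×16 / (5×24) = 1 − 96/120 ≈ 0.2000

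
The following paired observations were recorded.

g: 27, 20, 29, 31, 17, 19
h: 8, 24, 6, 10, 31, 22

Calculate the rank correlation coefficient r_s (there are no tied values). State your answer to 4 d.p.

Rank g: 4, 3, 5, 6, 1, 2
Rank h: 2, 5, 1, 3, 6, 4
d = rank(g) − rank(h): 2, -2, 4, 3, -5, -2; Σd² = 62
ρ = 1 − 6Σd² / [n(n²−1)] = 1 − 6×62 / (6×35) = 1 − 372/210 ≈ -0.7714

-0.7714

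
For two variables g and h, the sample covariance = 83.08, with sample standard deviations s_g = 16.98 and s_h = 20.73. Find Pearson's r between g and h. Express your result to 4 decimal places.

0.2360

r = Cov(g,h) / (s_g · s_h) = 83.08 / (16.98 × 20.73)
  = 83.08 / 351.9954 ≈ 0.2360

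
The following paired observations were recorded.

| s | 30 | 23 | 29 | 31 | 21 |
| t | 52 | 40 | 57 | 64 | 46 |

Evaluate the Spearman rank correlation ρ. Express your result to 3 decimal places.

0.800

Rank s: 4, 2, 3, 5, 1
Rank t: 3, 1, 4, 5, 2
d = rank(s) − rank(t): 1, 1, -1, 0, -1; Σd² = 4
ρ = 1 − 6Σd² / [n(n²−1)] = 1 − 6×4 / (5×24) = 1 − 24/120 ≈ 0.800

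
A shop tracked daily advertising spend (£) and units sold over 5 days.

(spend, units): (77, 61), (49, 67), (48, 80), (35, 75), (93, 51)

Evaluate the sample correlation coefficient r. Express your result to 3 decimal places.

n = 5, Σx = 302, Σy = 334, Σx² = 20508, Σy² = 22836, Σxy = 19188
nΣxy − ΣxΣy = 95940 − 100868 = -4928
nΣx² − (Σx)² = 102540 − 91204 = 11336; nΣy² − (Σy)² = 114180 − 111556 = 2624
r = -4928 / √(11336 × 2624) = -4928 / 5453.9586 ≈ -0.904

-0.904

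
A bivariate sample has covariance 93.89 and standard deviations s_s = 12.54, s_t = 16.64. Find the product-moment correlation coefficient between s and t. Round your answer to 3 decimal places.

r = Cov(s,t) / (s_s · s_t) = 93.89 / (12.54 × 16.64)
  = 93.89 / 208.6656 ≈ 0.450

0.450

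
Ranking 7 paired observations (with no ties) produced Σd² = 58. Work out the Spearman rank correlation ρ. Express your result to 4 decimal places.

ρ = 1 − 6Σd² / [n(n²−1)] = 1 − 6×58 / (7×48)
  = 1 − 348/336 = 1 − 1.03571 ≈ -0.0357

-0.0357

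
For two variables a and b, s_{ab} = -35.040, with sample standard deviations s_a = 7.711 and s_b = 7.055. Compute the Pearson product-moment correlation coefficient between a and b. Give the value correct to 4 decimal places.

r = Cov(a,b) / (s_a · s_b) = -35.040 / (7.711 × 7.055)
  = -35.040 / 54.4011 ≈ -0.6441

-0.6441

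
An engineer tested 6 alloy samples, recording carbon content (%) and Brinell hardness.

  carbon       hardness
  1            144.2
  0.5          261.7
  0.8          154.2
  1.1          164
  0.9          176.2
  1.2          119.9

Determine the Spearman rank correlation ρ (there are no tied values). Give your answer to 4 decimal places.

Rank carbon: 4, 1, 2, 5, 3, 6
Rank hardness: 2, 6, 3, 4, 5, 1
d = rank(carbon) − rank(hardness): 2, -5, -1, 1, -2, 5; Σd² = 60
ρ = 1 − 6Σd² / [n(n²−1)] = 1 − 6×60 / (6×35) = 1 − 360/210 ≈ -0.7143

-0.7143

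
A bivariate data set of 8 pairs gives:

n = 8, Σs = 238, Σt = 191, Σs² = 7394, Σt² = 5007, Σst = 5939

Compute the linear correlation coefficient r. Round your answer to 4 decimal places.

0.6860

r = (nΣst − ΣsΣt) / √[(nΣs² − (Σs)²)(nΣt² − (Σt)²)]
Numerator: 8×5939 − 238×191 = 2054
Denominator: √[(59152 − 56644)(40056 − 36481)] = √[2508 × 3575] = 2994.3447
r = 2054 / 2994.3447 ≈ 0.6860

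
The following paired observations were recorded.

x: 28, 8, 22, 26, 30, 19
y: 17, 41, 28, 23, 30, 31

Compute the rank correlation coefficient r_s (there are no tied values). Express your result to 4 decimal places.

Rank x: 5, 1, 3, 4, 6, 2
Rank y: 1, 6, 3, 2, 4, 5
d = rank(x) − rank(y): 4, -5, 0, 2, 2, -3; Σd² = 58
ρ = 1 − 6Σd² / [n(n²−1)] = 1 − 6×58 / (6×35) = 1 − 348/210 ≈ -0.6571

-0.6571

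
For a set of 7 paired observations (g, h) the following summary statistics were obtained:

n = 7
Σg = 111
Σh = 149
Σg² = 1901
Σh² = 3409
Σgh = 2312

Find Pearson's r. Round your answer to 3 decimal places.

-0.277

r = (nΣgh − ΣgΣh) / √[(nΣg² − (Σg)²)(nΣh² − (Σh)²)]
Numerator: 7×2312 − 111×149 = -355
Denominator: √[(13307 − 12321)(23863 − 22201)] = √[986 × 1662] = 1280.1297
r = -355 / 1280.1297 ≈ -0.277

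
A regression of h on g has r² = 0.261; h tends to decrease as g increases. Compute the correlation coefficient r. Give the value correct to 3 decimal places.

-0.511

|r| = √0.261 = 0.511
The association is negative, so r = −0.511.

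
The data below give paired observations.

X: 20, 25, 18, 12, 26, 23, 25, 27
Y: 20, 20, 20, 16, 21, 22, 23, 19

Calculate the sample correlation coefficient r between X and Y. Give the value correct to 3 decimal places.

n = 8, ΣX = 176, ΣY = 161, ΣX² = 4052, ΣY² = 3271, ΣXY = 3592
nΣXY − ΣXΣY = 28736 − 28336 = 400
nΣX² − (ΣX)² = 32416 − 30976 = 1440; nΣY² − (ΣY)² = 26168 − 25921 = 247
r = 400 / √(1440 × 247) = 400 / 596.3891 ≈ 0.671

0.671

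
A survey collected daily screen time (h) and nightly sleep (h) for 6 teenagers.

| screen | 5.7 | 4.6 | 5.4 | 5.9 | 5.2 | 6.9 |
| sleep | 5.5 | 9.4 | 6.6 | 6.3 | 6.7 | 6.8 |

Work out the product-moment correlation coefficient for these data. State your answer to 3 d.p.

n = 6, Σx = 33.7, Σy = 41.3, Σx² = 192.27, Σy² = 292.99, Σxy = 229.16
nΣxy − ΣxΣy = 1374.96 − 1391.81 = -16.85
nΣx² − (Σx)² = 1153.62 − 1135.69 = 17.93; nΣy² − (Σy)² = 1757.94 − 1705.69 = 52.25
r = -16.85 / √(17.93 × 52.25) = -16.85 / 30.6079 ≈ -0.551

-0.551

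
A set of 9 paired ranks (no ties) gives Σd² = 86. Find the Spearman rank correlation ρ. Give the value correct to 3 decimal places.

ρ = 1 − 6Σd² / [n(n²−1)] = 1 − 6×86 / (9×80)
  = 1 − 516/720 = 1 − 0.7167 ≈ 0.283

0.283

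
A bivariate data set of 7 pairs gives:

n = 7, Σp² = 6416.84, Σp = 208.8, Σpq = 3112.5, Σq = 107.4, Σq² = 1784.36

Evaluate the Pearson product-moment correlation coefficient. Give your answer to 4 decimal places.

-0.5676

r = (nΣpq − ΣpΣq) / √[(nΣp² − (Σp)²)(nΣq² − (Σq)²)]
Numerator: 7×3112.5 − 208.8×107.4 = -637.62
Denominator: √[(44917.88 − 43597.44)(12490.52 − 11534.76)] = √[1320.44 × 955.76] = 1123.3983
r = -637.62 / 1123.3983 ≈ -0.5676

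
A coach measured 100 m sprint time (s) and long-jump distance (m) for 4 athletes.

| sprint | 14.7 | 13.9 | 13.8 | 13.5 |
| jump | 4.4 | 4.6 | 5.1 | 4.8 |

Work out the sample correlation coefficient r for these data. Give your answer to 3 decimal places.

-0.714

n = 4, Σx = 55.9, Σy = 18.9, Σx² = 781.99, Σy² = 89.57, Σxy = 263.8
nΣxy − ΣxΣy = 1055.2 − 1056.51 = -1.31
nΣx² − (Σx)² = 3127.96 − 3124.81 = 3.15; nΣy² − (Σy)² = 358.28 − 357.21 = 1.07
r = -1.31 / √(3.15 × 1.07) = -1.31 / 1.8359 ≈ -0.714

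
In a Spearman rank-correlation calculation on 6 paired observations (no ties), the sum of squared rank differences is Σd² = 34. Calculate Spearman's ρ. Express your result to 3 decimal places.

ρ = 1 − 6Σd² / [n(n²−1)] = 1 − 6×34 / (6×35)
  = 1 − 204/210 = 1 − 0.9714 ≈ 0.029

0.029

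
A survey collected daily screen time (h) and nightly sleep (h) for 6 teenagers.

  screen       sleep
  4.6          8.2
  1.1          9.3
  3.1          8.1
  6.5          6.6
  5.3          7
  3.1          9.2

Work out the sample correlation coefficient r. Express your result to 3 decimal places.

-0.907

n = 6, Σx = 23.7, Σy = 48.4, Σx² = 111.93, Σy² = 396.54, Σxy = 181.58
nΣxy − ΣxΣy = 1089.48 − 1147.08 = -57.6
nΣx² − (Σx)² = 671.58 − 561.69 = 109.89; nΣy² − (Σy)² = 2379.24 − 2342.56 = 36.68
r = -57.6 / √(109.89 × 36.68) = -57.6 / 63.4883 ≈ -0.907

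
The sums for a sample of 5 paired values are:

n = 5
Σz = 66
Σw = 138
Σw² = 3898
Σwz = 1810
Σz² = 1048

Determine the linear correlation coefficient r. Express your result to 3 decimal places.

-0.092

r = (nΣwz − ΣwΣz) / √[(nΣw² − (Σw)²)(nΣz² − (Σz)²)]
Numerator: 5×1810 − 138×66 = -58
Denominator: √[(19490 − 19044)(5240 − 4356)] = √[446 × 884] = 627.9045
r = -58 / 627.9045 ≈ -0.092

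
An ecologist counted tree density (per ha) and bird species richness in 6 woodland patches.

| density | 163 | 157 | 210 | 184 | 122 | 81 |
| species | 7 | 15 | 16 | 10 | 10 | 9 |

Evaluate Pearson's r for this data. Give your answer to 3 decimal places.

n = 6, Σx = 917, Σy = 67, Σx² = 150619, Σy² = 811, Σxy = 10645
nΣxy − ΣxΣy = 63870 − 61439 = 2431
nΣx² − (Σx)² = 903714 − 840889 = 62825; nΣy² − (Σy)² = 4866 − 4489 = 377
r = 2431 / √(62825 × 377) = 2431 / 4866.7263 ≈ 0.500

0.500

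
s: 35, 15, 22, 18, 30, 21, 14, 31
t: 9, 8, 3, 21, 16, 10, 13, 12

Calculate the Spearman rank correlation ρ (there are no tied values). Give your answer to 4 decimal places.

-0.1429

Rank s: 8, 2, 5, 3, 6, 4, 1, 7
Rank t: 3, 2, 1, 8, 7, 4, 6, 5
d = rank(s) − rank(t): 5, 0, 4, -5, -1, 0, -5, 2; Σd² = 96
ρ = 1 − 6Σd² / [n(n²−1)] = 1 − 6×96 / (8×63) = 1 − 576/504 ≈ -0.1429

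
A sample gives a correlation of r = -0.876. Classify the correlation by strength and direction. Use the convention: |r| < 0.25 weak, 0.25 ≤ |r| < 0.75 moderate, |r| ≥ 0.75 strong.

strong negative

r = -0.876 < 0 so the relationship is negative.
|r| = 0.876, which falls in the strong range.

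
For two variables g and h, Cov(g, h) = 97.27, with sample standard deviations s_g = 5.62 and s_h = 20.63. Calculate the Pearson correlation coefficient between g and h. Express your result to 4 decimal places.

0.8390

r = Cov(g,h) / (s_g · s_h) = 97.27 / (5.62 × 20.63)
  = 97.27 / 115.9406 ≈ 0.8390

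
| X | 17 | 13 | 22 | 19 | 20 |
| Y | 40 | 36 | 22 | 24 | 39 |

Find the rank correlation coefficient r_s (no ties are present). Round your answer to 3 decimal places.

Rank X: 2, 1, 5, 3, 4
Rank Y: 5, 3, 1, 2, 4
d = rank(X) − rank(Y): -3, -2, 4, 1, 0; Σd² = 30
ρ = 1 − 6Σd² / [n(n²−1)] = 1 − 6×30 / (5×24) = 1 − 180/120 ≈ -0.500

-0.500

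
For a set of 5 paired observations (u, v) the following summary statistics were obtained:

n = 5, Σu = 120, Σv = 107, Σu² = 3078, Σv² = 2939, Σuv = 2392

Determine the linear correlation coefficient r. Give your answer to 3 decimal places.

-0.491

r = (nΣuv − ΣuΣv) / √[(nΣu² − (Σu)²)(nΣv² − (Σv)²)]
Numerator: 5×2392 − 120×107 = -880
Denominator: √[(15390 − 14400)(14695 − 11449)] = √[990 × 3246] = 1792.6349
r = -880 / 1792.6349 ≈ -0.491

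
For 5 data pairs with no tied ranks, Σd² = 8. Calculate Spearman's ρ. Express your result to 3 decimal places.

ρ = 1 − 6Σd² / [n(n²−1)] = 1 − 6×8 / (5×24)
  = 1 − 48/120 = 1 − 0.4000 ≈ 0.600

0.600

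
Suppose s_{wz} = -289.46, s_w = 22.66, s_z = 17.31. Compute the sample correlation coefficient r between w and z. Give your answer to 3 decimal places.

r = Cov(w,z) / (s_w · s_z) = -289.46 / (22.66 × 17.31)
  = -289.46 / 392.2446 ≈ -0.738

-0.738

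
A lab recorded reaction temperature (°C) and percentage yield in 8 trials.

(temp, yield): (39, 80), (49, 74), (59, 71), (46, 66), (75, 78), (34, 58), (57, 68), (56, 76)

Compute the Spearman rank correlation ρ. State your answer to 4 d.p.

Rank temp: 2, 4, 7, 3, 8, 1, 6, 5
Rank yield: 8, 5, 4, 2, 7, 1, 3, 6
d = rank(temp) − rank(yield): -6, -1, 3, 1, 1, 0, 3, -1; Σd² = 58
ρ = 1 − 6Σd² / [n(n²−1)] = 1 − 6×58 / (8×63) = 1 − 348/504 ≈ 0.3095

0.3095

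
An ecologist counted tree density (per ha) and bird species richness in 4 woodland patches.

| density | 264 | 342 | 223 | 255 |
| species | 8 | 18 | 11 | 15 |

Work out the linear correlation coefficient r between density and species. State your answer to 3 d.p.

n = 4, Σx = 1084, Σy = 52, Σx² = 301414, Σy² = 734, Σxy = 14546
nΣxy − ΣxΣy = 58184 − 56368 = 1816
nΣx² − (Σx)² = 1205656 − 1175056 = 30600; nΣy² − (Σy)² = 2936 − 2704 = 232
r = 1816 / √(30600 × 232) = 1816 / 2664.4324 ≈ 0.682

0.682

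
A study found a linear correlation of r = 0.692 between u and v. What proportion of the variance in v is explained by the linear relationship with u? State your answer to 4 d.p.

r² = (0.692)² = 0.4789

0.4789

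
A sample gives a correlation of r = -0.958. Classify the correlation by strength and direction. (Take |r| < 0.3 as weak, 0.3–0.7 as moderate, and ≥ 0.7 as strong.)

r = -0.958 < 0 so the relationship is negative.
|r| = 0.958, which falls in the strong range.

strong negative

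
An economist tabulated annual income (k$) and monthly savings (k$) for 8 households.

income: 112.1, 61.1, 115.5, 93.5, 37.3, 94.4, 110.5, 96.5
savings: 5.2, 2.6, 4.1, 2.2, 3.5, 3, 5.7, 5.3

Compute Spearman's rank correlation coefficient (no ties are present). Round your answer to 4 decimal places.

Rank income: 7, 2, 8, 3, 1, 4, 6, 5
Rank savings: 6, 2, 5, 1, 4, 3, 8, 7
d = rank(income) − rank(savings): 1, 0, 3, 2, -3, 1, -2, -2; Σd² = 32
ρ = 1 − 6Σd² / [n(n²−1)] = 1 − 6×32 / (8×63) = 1 − 192/504 ≈ 0.6190

0.6190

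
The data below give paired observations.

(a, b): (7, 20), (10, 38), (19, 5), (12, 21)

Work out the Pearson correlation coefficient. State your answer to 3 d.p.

n = 4, Σa = 48, Σb = 84, Σa² = 654, Σb² = 2310, Σab = 867
nΣab − ΣaΣb = 3468 − 4032 = -564
nΣa² − (Σa)² = 2616 − 2304 = 312; nΣb² − (Σb)² = 9240 − 7056 = 2184
r = -564 / √(312 × 2184) = -564 / 825.4744 ≈ -0.683

-0.683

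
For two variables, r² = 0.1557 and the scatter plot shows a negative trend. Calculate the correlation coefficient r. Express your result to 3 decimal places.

-0.395

|r| = √0.1557 = 0.395
The association is negative, so r = −0.395.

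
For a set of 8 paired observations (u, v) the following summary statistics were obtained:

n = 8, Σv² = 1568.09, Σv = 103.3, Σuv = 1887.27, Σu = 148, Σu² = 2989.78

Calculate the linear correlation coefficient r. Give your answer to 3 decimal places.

-0.098

r = (nΣuv − ΣuΣv) / √[(nΣu² − (Σu)²)(nΣv² − (Σv)²)]
Numerator: 8×1887.27 − 148×103.3 = -190.24
Denominator: √[(23918.24 − 21904)(12544.72 − 10670.89)] = √[2014.24 × 1873.83] = 1942.7669
r = -190.24 / 1942.7669 ≈ -0.098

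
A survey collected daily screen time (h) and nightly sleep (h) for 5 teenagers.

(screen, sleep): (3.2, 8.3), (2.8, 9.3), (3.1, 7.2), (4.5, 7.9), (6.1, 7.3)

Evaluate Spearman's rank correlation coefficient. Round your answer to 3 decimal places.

Rank screen: 3, 1, 2, 4, 5
Rank sleep: 4, 5, 1, 3, 2
d = rank(screen) − rank(sleep): -1, -4, 1, 1, 3; Σd² = 28
ρ = 1 − 6Σd² / [n(n²−1)] = 1 − 6×28 / (5×24) = 1 − 168/120 ≈ -0.400

-0.400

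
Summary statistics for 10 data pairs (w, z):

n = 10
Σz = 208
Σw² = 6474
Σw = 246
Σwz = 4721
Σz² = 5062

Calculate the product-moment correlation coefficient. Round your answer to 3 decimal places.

-0.710

r = (nΣwz − ΣwΣz) / √[(nΣw² − (Σw)²)(nΣz² − (Σz)²)]
Numerator: 10×4721 − 246×208 = -3958
Denominator: √[(64740 − 60516)(50620 − 43264)] = √[4224 × 7356] = 5574.2034
r = -3958 / 5574.2034 ≈ -0.710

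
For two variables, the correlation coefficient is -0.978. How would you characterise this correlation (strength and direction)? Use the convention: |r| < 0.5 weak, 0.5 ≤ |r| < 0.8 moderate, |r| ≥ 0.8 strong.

r = -0.978 < 0 so the relationship is negative.
|r| = 0.978, which falls in the strong range.

strong negative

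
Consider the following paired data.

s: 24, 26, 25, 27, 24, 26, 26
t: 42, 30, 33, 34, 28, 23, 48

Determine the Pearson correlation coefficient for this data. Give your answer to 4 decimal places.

-0.0518

n = 7, Σs = 178, Σt = 238, Σs² = 4534, Σt² = 8526, Σst = 6049
nΣst − ΣsΣt = 42343 − 42364 = -21
nΣs² − (Σs)² = 31738 − 31684 = 54; nΣt² − (Σt)² = 59682 − 56644 = 3038
r = -21 / √(54 × 3038) = -21 / 405.0333 ≈ -0.0518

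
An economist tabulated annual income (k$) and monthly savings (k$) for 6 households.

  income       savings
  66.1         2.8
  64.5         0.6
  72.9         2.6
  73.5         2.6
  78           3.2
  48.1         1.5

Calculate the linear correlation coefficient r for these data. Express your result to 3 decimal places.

n = 6, Σx = 403.1, Σy = 13.3, Σx² = 27643.73, Σy² = 34.21, Σxy = 926.17
nΣxy − ΣxΣy = 5557.02 − 5361.23 = 195.79
nΣx² − (Σx)² = 165862.38 − 162489.61 = 3372.77; nΣy² − (Σy)² = 205.26 − 176.89 = 28.37
r = 195.79 / √(3372.77 × 28.37) = 195.79 / 309.3307 ≈ 0.633

0.633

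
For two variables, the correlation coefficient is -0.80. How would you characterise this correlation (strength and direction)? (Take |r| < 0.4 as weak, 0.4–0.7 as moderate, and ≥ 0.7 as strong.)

strong negative

r = -0.80 < 0 so the relationship is negative.
|r| = 0.80, which falls in the strong range.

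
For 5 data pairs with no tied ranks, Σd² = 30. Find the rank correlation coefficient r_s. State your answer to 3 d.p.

-0.500

ρ = 1 − 6Σd² / [n(n²−1)] = 1 − 6×30 / (5×24)
  = 1 − 180/120 = 1 − 1.5000 ≈ -0.500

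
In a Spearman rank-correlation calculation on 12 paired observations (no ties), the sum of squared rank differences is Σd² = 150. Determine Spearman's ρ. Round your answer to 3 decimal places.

ρ = 1 − 6Σd² / [n(n²−1)] = 1 − 6×150 / (12×143)
  = 1 − 900/1716 = 1 − 0.5245 ≈ 0.476

0.476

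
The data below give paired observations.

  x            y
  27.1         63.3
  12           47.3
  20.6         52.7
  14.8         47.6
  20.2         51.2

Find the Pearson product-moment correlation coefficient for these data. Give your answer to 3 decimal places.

0.943

n = 5, Σx = 94.7, Σy = 262.1, Σx² = 1929.85, Σy² = 13908.67, Σxy = 5107.37
nΣxy − ΣxΣy = 25536.85 − 24820.87 = 715.98
nΣx² − (Σx)² = 9649.25 − 8968.09 = 681.16; nΣy² − (Σy)² = 69543.35 − 68696.41 = 846.94
r = 715.98 / √(681.16 × 846.94) = 715.98 / 759.5404 ≈ 0.943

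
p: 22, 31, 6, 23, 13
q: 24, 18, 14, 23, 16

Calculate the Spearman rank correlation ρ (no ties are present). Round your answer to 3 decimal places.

Rank p: 3, 5, 1, 4, 2
Rank q: 5, 3, 1, 4, 2
d = rank(p) − rank(q): -2, 2, 0, 0, 0; Σd² = 8
ρ = 1 − 6Σd² / [n(n²−1)] = 1 − 6×8 / (5×24) = 1 − 48/120 ≈ 0.600

0.600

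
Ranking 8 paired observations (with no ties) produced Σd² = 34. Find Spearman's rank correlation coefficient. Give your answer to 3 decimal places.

0.595

ρ = 1 − 6Σd² / [n(n²−1)] = 1 − 6×34 / (8×63)
  = 1 − 204/504 = 1 − 0.4048 ≈ 0.595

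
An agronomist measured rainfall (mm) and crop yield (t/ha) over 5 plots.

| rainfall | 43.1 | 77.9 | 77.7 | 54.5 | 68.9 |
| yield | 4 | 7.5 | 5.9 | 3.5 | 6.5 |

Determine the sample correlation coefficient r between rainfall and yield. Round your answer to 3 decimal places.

0.859

n = 5, Σx = 322.1, Σy = 27.4, Σx² = 21680.77, Σy² = 161.56, Σxy = 1853.68
nΣxy − ΣxΣy = 9268.4 − 8825.54 = 442.86
nΣx² − (Σx)² = 108403.85 − 103748.41 = 4655.44; nΣy² − (Σy)² = 807.8 − 750.76 = 57.04
r = 442.86 / √(4655.44 × 57.04) = 442.86 / 515.3118 ≈ 0.859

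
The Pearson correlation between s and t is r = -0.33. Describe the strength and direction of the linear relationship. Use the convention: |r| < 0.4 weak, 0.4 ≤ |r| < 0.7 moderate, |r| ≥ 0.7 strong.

weak negative

r = -0.33 < 0 so the relationship is negative.
|r| = 0.33, which falls in the weak range.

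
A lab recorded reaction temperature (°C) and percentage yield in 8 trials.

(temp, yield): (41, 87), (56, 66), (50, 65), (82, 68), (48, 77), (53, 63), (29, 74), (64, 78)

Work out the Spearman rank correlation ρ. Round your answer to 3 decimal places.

-0.262

Rank temp: 2, 6, 4, 8, 3, 5, 1, 7
Rank yield: 8, 3, 2, 4, 6, 1, 5, 7
d = rank(temp) − rank(yield): -6, 3, 2, 4, -3, 4, -4, 0; Σd² = 106
ρ = 1 − 6Σd² / [n(n²−1)] = 1 − 6×106 / (8×63) = 1 − 636/504 ≈ -0.262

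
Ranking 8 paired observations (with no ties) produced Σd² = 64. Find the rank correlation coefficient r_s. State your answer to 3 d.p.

ρ = 1 − 6Σd² / [n(n²−1)] = 1 − 6×64 / (8×63)
  = 1 − 384/504 = 1 − 0.7619 ≈ 0.238

0.238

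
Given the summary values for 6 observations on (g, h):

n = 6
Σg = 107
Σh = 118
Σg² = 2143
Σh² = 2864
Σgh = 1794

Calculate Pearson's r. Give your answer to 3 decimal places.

-0.869

r = (nΣgh − ΣgΣh) / √[(nΣg² − (Σg)²)(nΣh² − (Σh)²)]
Numerator: 6×1794 − 107×118 = -1862
Denominator: √[(12858 − 11449)(17184 − 13924)] = √[1409 × 3260] = 2143.2079
r = -1862 / 2143.2079 ≈ -0.869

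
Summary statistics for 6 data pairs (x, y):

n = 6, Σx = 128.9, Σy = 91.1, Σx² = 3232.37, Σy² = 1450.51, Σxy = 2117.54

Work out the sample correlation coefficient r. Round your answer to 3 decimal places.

r = (nΣxy − ΣxΣy) / √[(nΣx² − (Σx)²)(nΣy² − (Σy)²)]
Numerator: 6×2117.54 − 128.9×91.1 = 962.45
Denominator: √[(19394.22 − 16615.21)(8703.06 − 8299.21)] = √[2779.01 × 403.85] = 1059.3881
r = 962.45 / 1059.3881 ≈ 0.908

0.908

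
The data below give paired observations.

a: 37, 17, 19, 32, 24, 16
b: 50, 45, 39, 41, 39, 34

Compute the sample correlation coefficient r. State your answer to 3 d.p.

n = 6, Σa = 145, Σb = 248, Σa² = 3875, Σb² = 10404, Σab = 6148
nΣab − ΣaΣb = 36888 − 35960 = 928
nΣa² − (Σa)² = 23250 − 21025 = 2225; nΣb² − (Σb)² = 62424 − 61504 = 920
r = 928 / √(2225 × 920) = 928 / 1430.7341 ≈ 0.649

0.649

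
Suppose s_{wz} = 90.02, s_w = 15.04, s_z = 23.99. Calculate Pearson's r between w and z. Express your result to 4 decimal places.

r = Cov(w,z) / (s_w · s_z) = 90.02 / (15.04 × 23.99)
  = 90.02 / 360.8096 ≈ 0.2495

0.2495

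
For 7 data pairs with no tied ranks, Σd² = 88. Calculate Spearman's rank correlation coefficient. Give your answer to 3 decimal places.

ρ = 1 − 6Σd² / [n(n²−1)] = 1 − 6×88 / (7×48)
  = 1 − 528/336 = 1 − 1.5714 ≈ -0.571

-0.571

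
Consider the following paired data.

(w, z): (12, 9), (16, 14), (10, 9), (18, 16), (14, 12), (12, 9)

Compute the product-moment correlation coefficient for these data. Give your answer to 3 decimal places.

n = 6, Σw = 82, Σz = 69, Σw² = 1164, Σz² = 839, Σwz = 986
nΣwz − ΣwΣz = 5916 − 5658 = 258
nΣw² − (Σw)² = 6984 − 6724 = 260; nΣz² − (Σz)² = 5034 − 4761 = 273
r = 258 / √(260 × 273) = 258 / 266.4207 ≈ 0.968

0.968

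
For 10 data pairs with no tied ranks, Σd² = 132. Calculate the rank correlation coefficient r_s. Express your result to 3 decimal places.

0.200

ρ = 1 − 6Σd² / [n(n²−1)] = 1 − 6×132 / (10×99)
  = 1 − 792/990 = 1 − 0.8000 ≈ 0.200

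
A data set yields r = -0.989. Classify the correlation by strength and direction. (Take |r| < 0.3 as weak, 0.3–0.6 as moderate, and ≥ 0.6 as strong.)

strong negative

r = -0.989 < 0 so the relationship is negative.
|r| = 0.989, which falls in the strong range.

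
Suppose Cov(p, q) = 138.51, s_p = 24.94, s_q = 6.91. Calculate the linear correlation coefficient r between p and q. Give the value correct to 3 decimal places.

0.804

r = Cov(p,q) / (s_p · s_q) = 138.51 / (24.94 × 6.91)
  = 138.51 / 172.3354 ≈ 0.804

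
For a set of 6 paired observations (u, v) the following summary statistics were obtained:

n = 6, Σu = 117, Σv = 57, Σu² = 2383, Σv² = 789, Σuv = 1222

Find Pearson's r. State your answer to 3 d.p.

r = (nΣuv − ΣuΣv) / √[(nΣu² − (Σu)²)(nΣv² − (Σv)²)]
Numerator: 6×1222 − 117×57 = 663
Denominator: √[(14298 − 13689)(4734 − 3249)] = √[609 × 1485] = 950.9811
r = 663 / 950.9811 ≈ 0.697

0.697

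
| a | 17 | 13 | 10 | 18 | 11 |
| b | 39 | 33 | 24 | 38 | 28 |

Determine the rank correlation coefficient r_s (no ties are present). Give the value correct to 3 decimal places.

Rank a: 4, 3, 1, 5, 2
Rank b: 5, 3, 1, 4, 2
d = rank(a) − rank(b): -1, 0, 0, 1, 0; Σd² = 2
ρ = 1 − 6Σd² / [n(n²−1)] = 1 − 6×2 / (5×24) = 1 − 12/120 ≈ 0.900

0.900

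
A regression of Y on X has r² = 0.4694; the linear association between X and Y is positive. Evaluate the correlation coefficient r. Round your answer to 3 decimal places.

0.685

|r| = √0.4694 = 0.685
The association is positive, so r = 0.685.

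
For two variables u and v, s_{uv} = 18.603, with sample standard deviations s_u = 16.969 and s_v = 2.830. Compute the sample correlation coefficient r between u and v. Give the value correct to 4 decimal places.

r = Cov(u,v) / (s_u · s_v) = 18.603 / (16.969 × 2.830)
  = 18.603 / 48.0223 ≈ 0.3874

0.3874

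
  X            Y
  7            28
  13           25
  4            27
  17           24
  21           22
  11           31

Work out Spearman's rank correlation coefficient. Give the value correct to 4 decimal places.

-0.7714

Rank X: 2, 4, 1, 5, 6, 3
Rank Y: 5, 3, 4, 2, 1, 6
d = rank(X) − rank(Y): -3, 1, -3, 3, 5, -3; Σd² = 62
ρ = 1 − 6Σd² / [n(n²−1)] = 1 − 6×62 / (6×35) = 1 − 372/210 ≈ -0.7714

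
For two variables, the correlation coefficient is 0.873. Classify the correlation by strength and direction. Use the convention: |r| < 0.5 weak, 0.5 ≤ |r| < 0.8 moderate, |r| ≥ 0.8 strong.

r = 0.873 > 0 so the relationship is positive.
|r| = 0.873, which falls in the strong range.

strong positive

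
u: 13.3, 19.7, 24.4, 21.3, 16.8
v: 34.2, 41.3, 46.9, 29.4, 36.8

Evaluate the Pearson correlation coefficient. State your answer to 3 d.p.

n = 5, Σu = 95.5, Σv = 188.6, Σu² = 1896.27, Σv² = 7293.54, Σuv = 3657.29
nΣuv − ΣuΣv = 18286.45 − 18011.3 = 275.15
nΣu² − (Σu)² = 9481.35 − 9120.25 = 361.1; nΣv² − (Σv)² = 36467.7 − 35569.96 = 897.74
r = 275.15 / √(361.1 × 897.74) = 275.15 / 569.3627 ≈ 0.483

0.483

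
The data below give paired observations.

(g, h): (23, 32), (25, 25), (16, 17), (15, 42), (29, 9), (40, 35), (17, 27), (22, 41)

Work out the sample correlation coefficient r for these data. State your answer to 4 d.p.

n = 8, Σg = 187, Σh = 228, Σg² = 4849, Σh² = 7418, Σgh = 5285
nΣgh − ΣgΣh = 42280 − 42636 = -356
nΣg² − (Σg)² = 38792 − 34969 = 3823; nΣh² − (Σh)² = 59344 − 51984 = 7360
r = -356 / √(3823 × 7360) = -356 / 5304.4585 ≈ -0.0671

-0.0671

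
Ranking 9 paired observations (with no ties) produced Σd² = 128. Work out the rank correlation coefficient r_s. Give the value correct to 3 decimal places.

ρ = 1 − 6Σd² / [n(n²−1)] = 1 − 6×128 / (9×80)
  = 1 − 768/720 = 1 − 1.0667 ≈ -0.067

-0.067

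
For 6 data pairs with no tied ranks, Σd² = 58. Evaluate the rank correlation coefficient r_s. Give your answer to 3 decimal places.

ρ = 1 − 6Σd² / [n(n²−1)] = 1 − 6×58 / (6×35)
  = 1 − 348/210 = 1 − 1.6571 ≈ -0.657

-0.657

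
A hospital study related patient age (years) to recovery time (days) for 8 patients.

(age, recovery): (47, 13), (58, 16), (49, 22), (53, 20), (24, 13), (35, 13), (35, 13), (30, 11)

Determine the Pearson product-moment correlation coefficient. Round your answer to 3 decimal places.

0.676

n = 8, Σx = 331, Σy = 121, Σx² = 14709, Σy² = 1937, Σxy = 5229
nΣxy − ΣxΣy = 41832 − 40051 = 1781
nΣx² − (Σx)² = 117672 − 109561 = 8111; nΣy² − (Σy)² = 15496 − 14641 = 855
r = 1781 / √(8111 × 855) = 1781 / 2633.4208 ≈ 0.676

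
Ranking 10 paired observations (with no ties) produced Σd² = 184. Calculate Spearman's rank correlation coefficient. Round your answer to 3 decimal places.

ρ = 1 − 6Σd² / [n(n²−1)] = 1 − 6×184 / (10×99)
  = 1 − 1104/990 = 1 − 1.1152 ≈ -0.115

-0.115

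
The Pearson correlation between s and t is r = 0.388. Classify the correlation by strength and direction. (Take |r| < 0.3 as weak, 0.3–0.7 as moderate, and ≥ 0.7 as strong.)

moderate positive

r = 0.388 > 0 so the relationship is positive.
|r| = 0.388, which falls in the moderate range.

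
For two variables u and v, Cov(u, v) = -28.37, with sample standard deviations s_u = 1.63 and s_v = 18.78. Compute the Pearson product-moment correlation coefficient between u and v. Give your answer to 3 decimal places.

-0.927

r = Cov(u,v) / (s_u · s_v) = -28.37 / (1.63 × 18.78)
  = -28.37 / 30.6114 ≈ -0.927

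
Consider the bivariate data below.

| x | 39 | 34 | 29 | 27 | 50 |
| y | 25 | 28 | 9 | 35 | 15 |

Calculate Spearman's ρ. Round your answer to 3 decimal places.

-0.400

Rank x: 4, 3, 2, 1, 5
Rank y: 3, 4, 1, 5, 2
d = rank(x) − rank(y): 1, -1, 1, -4, 3; Σd² = 28
ρ = 1 − 6Σd² / [n(n²−1)] = 1 − 6×28 / (5×24) = 1 − 168/120 ≈ -0.400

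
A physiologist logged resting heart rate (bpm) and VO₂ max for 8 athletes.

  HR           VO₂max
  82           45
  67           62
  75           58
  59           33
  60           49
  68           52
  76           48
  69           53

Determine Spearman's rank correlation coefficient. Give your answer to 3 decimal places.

Rank HR: 8, 3, 6, 1, 2, 4, 7, 5
Rank VO₂max: 2, 8, 7, 1, 4, 5, 3, 6
d = rank(HR) − rank(VO₂max): 6, -5, -1, 0, -2, -1, 4, -1; Σd² = 84
ρ = 1 − 6Σd² / [n(n²−1)] = 1 − 6×84 / (8×63) = 1 − 504/504 ≈ 0.000

0.000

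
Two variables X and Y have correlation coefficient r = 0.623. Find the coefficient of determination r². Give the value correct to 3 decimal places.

r² = (0.623)² = 0.388

0.388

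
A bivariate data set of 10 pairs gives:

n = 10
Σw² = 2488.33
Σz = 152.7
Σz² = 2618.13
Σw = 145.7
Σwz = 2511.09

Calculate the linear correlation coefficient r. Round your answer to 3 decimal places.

r = (nΣwz − ΣwΣz) / √[(nΣw² − (Σw)²)(nΣz² − (Σz)²)]
Numerator: 10×2511.09 − 145.7×152.7 = 2862.51
Denominator: √[(24883.3 − 21228.49)(26181.3 − 23317.29)] = √[3654.81 × 2864.01] = 3235.3381
r = 2862.51 / 3235.3381 ≈ 0.885

0.885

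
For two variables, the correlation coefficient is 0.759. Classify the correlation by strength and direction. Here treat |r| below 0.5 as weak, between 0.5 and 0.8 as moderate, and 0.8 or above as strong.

r = 0.759 > 0 so the relationship is positive.
|r| = 0.759, which falls in the moderate range.

moderate positive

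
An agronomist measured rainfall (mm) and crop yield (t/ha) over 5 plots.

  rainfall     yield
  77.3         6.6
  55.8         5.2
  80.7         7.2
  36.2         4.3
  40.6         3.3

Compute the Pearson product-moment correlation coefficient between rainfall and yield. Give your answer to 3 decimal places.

n = 5, Σx = 290.6, Σy = 26.6, Σx² = 18560.22, Σy² = 151.82, Σxy = 1671.02
nΣxy − ΣxΣy = 8355.1 − 7729.96 = 625.14
nΣx² − (Σx)² = 92801.1 − 84448.36 = 8352.74; nΣy² − (Σy)² = 759.1 − 707.56 = 51.54
r = 625.14 / √(8352.74 × 51.54) = 625.14 / 656.1252 ≈ 0.953

0.953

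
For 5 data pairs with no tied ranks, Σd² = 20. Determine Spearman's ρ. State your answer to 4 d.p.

ρ = 1 − 6Σd² / [n(n²−1)] = 1 − 6×20 / (5×24)
  = 1 − 120/120 = 1 − 1.00000 ≈ 0.0000

0.0000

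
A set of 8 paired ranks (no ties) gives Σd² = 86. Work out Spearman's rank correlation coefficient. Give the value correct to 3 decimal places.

-0.024

ρ = 1 − 6Σd² / [n(n²−1)] = 1 − 6×86 / (8×63)
  = 1 − 516/504 = 1 − 1.0238 ≈ -0.024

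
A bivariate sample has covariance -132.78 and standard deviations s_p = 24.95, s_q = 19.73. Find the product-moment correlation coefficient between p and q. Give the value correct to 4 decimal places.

r = Cov(p,q) / (s_p · s_q) = -132.78 / (24.95 × 19.73)
  = -132.78 / 492.2635 ≈ -0.2697

-0.2697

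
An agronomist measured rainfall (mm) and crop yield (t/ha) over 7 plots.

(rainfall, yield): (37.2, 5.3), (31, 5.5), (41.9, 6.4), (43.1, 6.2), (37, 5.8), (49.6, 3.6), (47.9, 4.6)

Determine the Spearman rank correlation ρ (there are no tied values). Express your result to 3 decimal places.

-0.429

Rank rainfall: 3, 1, 4, 5, 2, 7, 6
Rank yield: 3, 4, 7, 6, 5, 1, 2
d = rank(rainfall) − rank(yield): 0, -3, -3, -1, -3, 6, 4; Σd² = 80
ρ = 1 − 6Σd² / [n(n²−1)] = 1 − 6×80 / (7×48) = 1 − 480/336 ≈ -0.429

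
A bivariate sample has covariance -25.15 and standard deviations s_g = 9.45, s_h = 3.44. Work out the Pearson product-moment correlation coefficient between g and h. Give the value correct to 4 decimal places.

r = Cov(g,h) / (s_g · s_h) = -25.15 / (9.45 × 3.44)
  = -25.15 / 32.5080 ≈ -0.7737

-0.7737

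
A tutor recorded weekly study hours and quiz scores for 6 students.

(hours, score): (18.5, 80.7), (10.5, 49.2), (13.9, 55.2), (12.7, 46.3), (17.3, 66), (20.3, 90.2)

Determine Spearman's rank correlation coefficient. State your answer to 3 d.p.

Rank hours: 5, 1, 3, 2, 4, 6
Rank score: 5, 2, 3, 1, 4, 6
d = rank(hours) − rank(score): 0, -1, 0, 1, 0, 0; Σd² = 2
ρ = 1 − 6Σd² / [n(n²−1)] = 1 − 6×2 / (6×35) = 1 − 12/210 ≈ 0.943

0.943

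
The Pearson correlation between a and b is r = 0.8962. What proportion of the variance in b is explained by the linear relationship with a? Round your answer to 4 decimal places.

r² = (0.8962)² = 0.8032

0.8032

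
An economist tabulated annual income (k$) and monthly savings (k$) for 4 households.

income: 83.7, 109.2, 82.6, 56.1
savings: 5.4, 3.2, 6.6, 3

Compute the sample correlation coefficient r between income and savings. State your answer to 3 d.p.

n = 4, Σx = 331.6, Σy = 18.2, Σx² = 28900.3, Σy² = 91.96, Σxy = 1514.88
nΣxy − ΣxΣy = 6059.52 − 6035.12 = 24.4
nΣx² − (Σx)² = 115601.2 − 109958.56 = 5642.64; nΣy² − (Σy)² = 367.84 − 331.24 = 36.6
r = 24.4 / √(5642.64 × 36.6) = 24.4 / 454.4454 ≈ 0.054

0.054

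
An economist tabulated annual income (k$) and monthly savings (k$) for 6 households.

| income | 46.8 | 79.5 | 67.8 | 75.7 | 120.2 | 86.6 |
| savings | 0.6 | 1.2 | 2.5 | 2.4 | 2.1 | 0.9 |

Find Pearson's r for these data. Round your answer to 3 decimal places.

n = 6, Σx = 476.6, Σy = 9.7, Σx² = 40785.42, Σy² = 19.03, Σxy = 805.02
nΣxy − ΣxΣy = 4830.12 − 4623.02 = 207.1
nΣx² − (Σx)² = 244712.52 − 227147.56 = 17564.96; nΣy² − (Σy)² = 114.18 − 94.09 = 20.09
r = 207.1 / √(17564.96 × 20.09) = 207.1 / 594.0371 ≈ 0.349

0.349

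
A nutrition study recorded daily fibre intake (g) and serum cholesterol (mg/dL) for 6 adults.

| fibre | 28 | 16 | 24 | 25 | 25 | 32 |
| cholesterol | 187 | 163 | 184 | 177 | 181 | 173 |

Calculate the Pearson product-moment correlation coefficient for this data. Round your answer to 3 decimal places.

n = 6, Σx = 150, Σy = 1065, Σx² = 3890, Σy² = 189413, Σxy = 26746
nΣxy − ΣxΣy = 160476 − 159750 = 726
nΣx² − (Σx)² = 23340 − 22500 = 840; nΣy² − (Σy)² = 1136478 − 1134225 = 2253
r = 726 / √(840 × 2253) = 726 / 1375.6889 ≈ 0.528

0.528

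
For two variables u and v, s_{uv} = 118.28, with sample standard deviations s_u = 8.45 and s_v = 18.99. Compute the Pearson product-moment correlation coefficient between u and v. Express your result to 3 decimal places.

r = Cov(u,v) / (s_u · s_v) = 118.28 / (8.45 × 18.99)
  = 118.28 / 160.4655 ≈ 0.737

0.737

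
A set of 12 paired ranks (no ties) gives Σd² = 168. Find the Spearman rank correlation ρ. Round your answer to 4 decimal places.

ρ = 1 − 6Σd² / [n(n²−1)] = 1 − 6×168 / (12×143)
  = 1 − 1008/1716 = 1 − 0.58741 ≈ 0.4126

0.4126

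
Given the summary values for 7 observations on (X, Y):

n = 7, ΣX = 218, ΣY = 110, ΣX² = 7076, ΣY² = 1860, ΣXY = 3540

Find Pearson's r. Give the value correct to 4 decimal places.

0.5886

r = (nΣXY − ΣXΣY) / √[(nΣX² − (ΣX)²)(nΣY² − (ΣY)²)]
Numerator: 7×3540 − 218×110 = 800
Denominator: √[(49532 − 47524)(13020 − 12100)] = √[2008 × 920] = 1359.1762
r = 800 / 1359.1762 ≈ 0.5886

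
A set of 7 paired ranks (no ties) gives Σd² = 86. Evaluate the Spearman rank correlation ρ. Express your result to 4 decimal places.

-0.5357

ρ = 1 − 6Σd² / [n(n²−1)] = 1 − 6×86 / (7×48)
  = 1 − 516/336 = 1 − 1.53571 ≈ -0.5357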